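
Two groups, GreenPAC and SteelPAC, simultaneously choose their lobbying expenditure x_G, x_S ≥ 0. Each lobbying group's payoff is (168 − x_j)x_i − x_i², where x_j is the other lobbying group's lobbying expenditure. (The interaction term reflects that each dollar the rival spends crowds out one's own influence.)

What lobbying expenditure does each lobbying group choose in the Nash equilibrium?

56

GreenPAC's payoff is (168 − x_S)x_G − x_G².
∂π/∂x_G = 168 − x_S − 2x_G = 0, so x_G = 84 − 0.5x_S.
The game is symmetric, so in equilibrium x_S = x_G: the reaction function gives 1.5x_G = 84, hence x_G = 56.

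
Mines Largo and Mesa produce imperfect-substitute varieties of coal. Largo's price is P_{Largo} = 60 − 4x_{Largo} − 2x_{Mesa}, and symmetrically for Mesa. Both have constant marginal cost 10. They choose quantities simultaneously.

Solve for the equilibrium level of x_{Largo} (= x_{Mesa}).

Mine Largo's profit: π = x_{Largo}(60 − 4x_{Largo} − 2x_{Mesa}) − 10x_{Largo}.
∂π/∂x_{Largo} = 50 − 8x_{Largo} − 2x_{Mesa} = 0 ⇒ x_{Largo} = 6.25 − 0.25x_{Mesa}.
By symmetry x_{Mesa} = x_{Largo}; substituting into the reaction function, 1.25x_{Largo} = 6.25 and x_{Largo} = 5.

5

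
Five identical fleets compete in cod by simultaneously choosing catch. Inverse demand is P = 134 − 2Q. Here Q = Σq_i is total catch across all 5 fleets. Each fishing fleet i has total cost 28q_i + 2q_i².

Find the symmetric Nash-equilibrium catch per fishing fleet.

6.625

A representative fishing fleet's profit is π_i = q_i(134 − 2Q) − 28q_i − 2q_i², with Q = q_i + Σ_{j≠i} q_j.
First-order condition: 106 − 8q_i − 2Σ_{j≠i} q_j = 0.
In a symmetric equilibrium every fishing fleet chooses the same q, so Σ_{j≠i} q_j = 4q. The condition becomes 106 − 16q = 0, giving q = 106/16 = 6.625.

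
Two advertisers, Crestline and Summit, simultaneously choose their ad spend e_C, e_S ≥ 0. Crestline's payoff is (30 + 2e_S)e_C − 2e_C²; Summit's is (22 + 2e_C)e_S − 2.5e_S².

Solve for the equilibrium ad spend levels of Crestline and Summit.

12.125, 9.25

Expanding Crestline's payoff: 30e_C + 2e_Se_C − 2e_C².
∂π/∂e_C = 30 + 2e_S − 4e_C = 0, so e_C = 7.5 + 0.5e_S.
Likewise for Summit: e_S = 4.4 + 0.4e_C.
Substituting the second reaction function into the first: e_C = 7.5 + 0.5(4.4 + 0.4e_C), which gives 0.8e_C = 9.7 ⇒ e_C = 12.125.
Then e_S = 4.4 + 0.4·12.125 = 9.25.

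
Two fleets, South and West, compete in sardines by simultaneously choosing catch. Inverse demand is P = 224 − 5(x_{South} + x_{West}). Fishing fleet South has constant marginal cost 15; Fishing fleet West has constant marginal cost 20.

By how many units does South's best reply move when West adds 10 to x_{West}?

-5

Fishing fleet South's profit: π = x_{South}(224 − 5(x_{South} + x_{West})) − 15x_{South}.
∂π/∂x_{South} = 209 − 10x_{South} − 5x_{West} = 0, so x_{South} = 20.9 − 0.5x_{West}.
The reaction-function slope is −0.5, so a 10-unit rise in x_{West} moves x_{South} by −0.5 × 10 = −5. South's best response falls — the actions are strategic substitutes.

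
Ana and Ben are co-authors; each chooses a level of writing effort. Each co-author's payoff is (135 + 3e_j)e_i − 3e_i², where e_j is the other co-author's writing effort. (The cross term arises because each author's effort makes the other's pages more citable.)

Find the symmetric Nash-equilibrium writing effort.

45

Ana's payoff is (135 + 3e_B)e_A − 3e_A².
∂π/∂e_A = 135 + 3e_B − 6e_A = 0, so e_A = 22.5 + 0.5e_B.
The game is symmetric, so in equilibrium e_B = e_A: the reaction function gives 0.5e_A = 22.5, hence e_A = 45.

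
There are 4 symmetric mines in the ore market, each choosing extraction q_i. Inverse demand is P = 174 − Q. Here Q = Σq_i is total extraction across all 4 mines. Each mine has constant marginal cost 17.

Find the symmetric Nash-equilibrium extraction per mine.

A representative mine's profit is π_i = q_i(174 − Q) − 17q_i, with Q = q_i + Σ_{j≠i} q_j.
First-order condition: 157 − 2q_i − Σ_{j≠i} q_j = 0.
Imposing symmetry (q_j = q for all j) turns Σ_{j≠i} q_j into 3q, so 157 = 5q and q = 31.4.

31.4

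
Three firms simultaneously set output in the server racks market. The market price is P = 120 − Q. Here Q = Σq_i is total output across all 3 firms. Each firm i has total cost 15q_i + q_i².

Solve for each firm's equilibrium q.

17.5

A representative firm's profit is π_i = q_i(120 − Q) − 15q_i − q_i², with Q = q_i + Σ_{j≠i} q_j.
First-order condition: 105 − 4q_i − Σ_{j≠i} q_j = 0.
In a symmetric equilibrium every firm chooses the same q, so Σ_{j≠i} q_j = 2q. The condition becomes 105 − 6q = 0, giving q = 105/6 = 17.5.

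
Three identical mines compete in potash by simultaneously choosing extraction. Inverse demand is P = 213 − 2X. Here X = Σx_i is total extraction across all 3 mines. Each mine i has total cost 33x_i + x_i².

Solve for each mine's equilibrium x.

A representative mine's profit is π_i = x_i(213 − 2X) − 33x_i − x_i², with X = x_i + Σ_{j≠i} x_j.
First-order condition: 180 − 6x_i − 2Σ_{j≠i} x_j = 0.
Imposing symmetry (x_j = x for all j) turns Σ_{j≠i} x_j into 2x, so 180 = 10x and x = 18.

18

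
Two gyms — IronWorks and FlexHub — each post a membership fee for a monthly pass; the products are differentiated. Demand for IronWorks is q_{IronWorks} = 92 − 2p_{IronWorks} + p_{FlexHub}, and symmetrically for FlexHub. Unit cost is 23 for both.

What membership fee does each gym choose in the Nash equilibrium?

IronWorks's profit: π = (p_{IronWorks} − 23)(92 − 2p_{IronWorks} + p_{FlexHub}).
∂π/∂p_{IronWorks} = 138 − 4p_{IronWorks} + p_{FlexHub} = 0 ⇒ p_{IronWorks} = 34.5 + 0.25p_{FlexHub}.
Setting p_{IronWorks} = p_{FlexHub} in the reaction function: p_{IronWorks} = 34.5 + 0.25p_{IronWorks}, so p_{IronWorks} = 34.5 / 0.75 = 46.

46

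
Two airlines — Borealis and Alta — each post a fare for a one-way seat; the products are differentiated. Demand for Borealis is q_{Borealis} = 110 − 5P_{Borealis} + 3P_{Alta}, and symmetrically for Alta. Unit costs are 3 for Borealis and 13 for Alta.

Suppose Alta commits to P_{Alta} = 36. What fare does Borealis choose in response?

Borealis's profit: π = (P_{Borealis} − 3)(110 − 5P_{Borealis} + 3P_{Alta}).
∂π/∂P_{Borealis} = 125 − 10P_{Borealis} + 3P_{Alta} = 0 ⇒ P_{Borealis} = 12.5 + 0.3P_{Alta}.
At P_{Alta} = 36: P_{Borealis} = 12.5 + 0.3·36 = 23.3.

23.3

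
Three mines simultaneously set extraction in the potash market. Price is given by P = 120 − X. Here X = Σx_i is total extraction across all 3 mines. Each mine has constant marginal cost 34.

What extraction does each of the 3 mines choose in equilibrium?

A representative mine's profit is π_i = x_i(120 − X) − 34x_i, with X = x_i + Σ_{j≠i} x_j.
First-order condition: 86 − 2x_i − Σ_{j≠i} x_j = 0.
In a symmetric equilibrium every mine chooses the same x, so Σ_{j≠i} x_j = 2x. The condition becomes 86 − 4x = 0, giving x = 86/4 = 21.5.

21.5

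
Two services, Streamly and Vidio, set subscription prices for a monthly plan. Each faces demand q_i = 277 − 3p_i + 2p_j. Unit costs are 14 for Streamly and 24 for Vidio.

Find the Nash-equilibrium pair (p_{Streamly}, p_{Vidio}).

Streamly's profit: π = (p_{Streamly} − 14)(277 − 3p_{Streamly} + 2p_{Vidio}).
∂π/∂p_{Streamly} = 319 − 6p_{Streamly} + 2p_{Vidio} = 0 ⇒ p_{Streamly} = 319/6 + (1/3)p_{Vidio}.
Similarly p_{Vidio} = 349/6 + (1/3)p_{Streamly}.
Substituting the second reaction function into the first: p_{Streamly} = 319/6 + (1/3)(349/6 + (1/3)p_{Streamly}), which gives (8/9)p_{Streamly} = 653/9 ⇒ p_{Streamly} = 81.625.
Then p_{Vidio} = 349/6 + (1/3)·81.625 = 85.375.

81.625, 85.375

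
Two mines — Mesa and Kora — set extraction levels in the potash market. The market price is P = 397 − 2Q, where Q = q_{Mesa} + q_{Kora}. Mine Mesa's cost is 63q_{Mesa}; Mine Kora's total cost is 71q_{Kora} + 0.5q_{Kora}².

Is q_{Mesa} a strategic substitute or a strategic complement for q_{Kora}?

Mine Mesa's profit: π = q_{Mesa}(397 − 2(q_{Mesa} + q_{Kora})) − 63q_{Mesa}.
∂π/∂q_{Mesa} = 334 − 4q_{Mesa} − 2q_{Kora} = 0, so q_{Mesa} = 83.5 − 0.5q_{Kora}.
The best-response slope dq_{Mesa}/dq_{Kora} = −0.5 < 0: the reaction function is downward-sloping, so the choices are strategic substitutes.

strategic substitutes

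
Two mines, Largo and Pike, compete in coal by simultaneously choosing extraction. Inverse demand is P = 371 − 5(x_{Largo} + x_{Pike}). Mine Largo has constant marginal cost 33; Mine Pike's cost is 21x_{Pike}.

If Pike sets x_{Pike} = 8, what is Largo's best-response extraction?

Mine Largo's profit: π = x_{Largo}(371 − 5(x_{Largo} + x_{Pike})) − 33x_{Largo}.
∂π/∂x_{Largo} = 338 − 10x_{Largo} − 5x_{Pike} = 0, so x_{Largo} = 33.8 − 0.5x_{Pike}.
At x_{Pike} = 8: x_{Largo} = 33.8 − 0.5·8 = 29.8.

29.8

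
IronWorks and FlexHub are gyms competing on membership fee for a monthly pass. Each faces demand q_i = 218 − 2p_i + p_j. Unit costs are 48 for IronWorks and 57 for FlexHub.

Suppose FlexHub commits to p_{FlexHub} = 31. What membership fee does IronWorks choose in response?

IronWorks's profit: π = (p_{IronWorks} − 48)(218 − 2p_{IronWorks} + p_{FlexHub}).
∂π/∂p_{IronWorks} = 314 − 4p_{IronWorks} + p_{FlexHub} = 0 ⇒ p_{IronWorks} = 78.5 + 0.25p_{FlexHub}.
At p_{FlexHub} = 31: p_{IronWorks} = 78.5 + 0.25·31 = 86.25.

86.25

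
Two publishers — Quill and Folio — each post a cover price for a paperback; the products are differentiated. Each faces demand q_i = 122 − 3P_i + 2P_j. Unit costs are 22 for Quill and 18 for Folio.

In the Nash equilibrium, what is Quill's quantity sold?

72.75

Quill's profit: π = (P_{Quill} − 22)(122 − 3P_{Quill} + 2P_{Folio}).
∂π/∂P_{Quill} = 188 − 6P_{Quill} + 2P_{Folio} = 0 ⇒ P_{Quill} = 94/3 + (1/3)P_{Folio}.
Similarly P_{Folio} = 88/3 + (1/3)P_{Quill}.
Solving the two reaction functions simultaneously: (1 − (1/3)(1/3))P_{Quill} = 94/3 + (1/3)·(88/3), so (8/9)P_{Quill} = 370/9 and P_{Quill} = 46.25.
Then P_{Folio} = 88/3 + (1/3)·46.25 = 44.75.
q_{Quill} = 122 − 3·46.25 + 2·44.75 = 72.75.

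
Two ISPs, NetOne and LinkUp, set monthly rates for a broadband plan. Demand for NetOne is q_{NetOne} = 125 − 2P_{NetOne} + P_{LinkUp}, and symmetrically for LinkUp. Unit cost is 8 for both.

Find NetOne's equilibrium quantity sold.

NetOne's profit: π = (P_{NetOne} − 8)(125 − 2P_{NetOne} + P_{LinkUp}).
∂π/∂P_{NetOne} = 141 − 4P_{NetOne} + P_{LinkUp} = 0 ⇒ P_{NetOne} = 35.25 + 0.25P_{LinkUp}.
Setting P_{NetOne} = P_{LinkUp} in the reaction function: P_{NetOne} = 35.25 + 0.25P_{NetOne}, so P_{NetOne} = 35.25 / 0.75 = 47.
q_{NetOne} = 125 − 2·47 + 47 = 78.

78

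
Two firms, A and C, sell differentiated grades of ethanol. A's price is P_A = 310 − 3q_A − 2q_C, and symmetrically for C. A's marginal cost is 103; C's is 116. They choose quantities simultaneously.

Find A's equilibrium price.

Firm A's profit: π = q_A(310 − 3q_A − 2q_C) − 103q_A.
∂π/∂q_A = 207 − 6q_A − 2q_C = 0 ⇒ q_A = 34.5 − (1/3)q_C.
Similarly q_C = 97/3 − (1/3)q_A.
Plugging q_C into A's best response: q_A = 34.5 − (1/3)(97/3 − (1/3)q_A) ⇒ (8/9)q_A = 427/18, so q_A = 26.6875.
Then q_C = 97/3 − (1/3)·26.6875 = 23.4375.
P_A = 310 − 3·26.6875 − 2·23.4375 = 183.0625.

183.0625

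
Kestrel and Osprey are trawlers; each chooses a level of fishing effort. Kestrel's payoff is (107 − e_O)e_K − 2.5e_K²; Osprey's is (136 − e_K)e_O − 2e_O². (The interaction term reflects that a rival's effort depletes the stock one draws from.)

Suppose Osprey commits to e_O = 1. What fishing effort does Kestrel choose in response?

21.2

Expanding Kestrel's payoff: 107e_K − e_Oe_K − 2.5e_K².
∂π/∂e_K = 107 − e_O − 5e_K = 0, so e_K = 21.4 − 0.2e_O.
At e_O = 1: e_K = 21.4 − 0.2·1 = 21.2.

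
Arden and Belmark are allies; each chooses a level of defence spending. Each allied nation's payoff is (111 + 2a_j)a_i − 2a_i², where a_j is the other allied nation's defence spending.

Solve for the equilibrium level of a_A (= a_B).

Arden's payoff is (111 + 2a_B)a_A − 2a_A².
∂π/∂a_A = 111 + 2a_B − 4a_A = 0, so a_A = 27.75 + 0.5a_B.
The game is symmetric, so in equilibrium a_B = a_A: the reaction function gives 0.5a_A = 27.75, hence a_A = 55.5.

55.5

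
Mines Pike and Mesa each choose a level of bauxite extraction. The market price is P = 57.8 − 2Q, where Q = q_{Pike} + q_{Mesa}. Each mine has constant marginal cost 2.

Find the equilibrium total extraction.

18.6

Mine Pike's profit: π = q_{Pike}(57.8 − 2(q_{Pike} + q_{Mesa})) − 2q_{Pike}.
∂π/∂q_{Pike} = 55.8 − 4q_{Pike} − 2q_{Mesa} = 0, so q_{Pike} = 13.95 − 0.5q_{Mesa}.
By symmetry q_{Mesa} = q_{Pike}; substituting into the reaction function, 1.5q_{Pike} = 13.95 and q_{Pike} = 9.3.
Total extraction: 9.3 + 9.3 = 18.6.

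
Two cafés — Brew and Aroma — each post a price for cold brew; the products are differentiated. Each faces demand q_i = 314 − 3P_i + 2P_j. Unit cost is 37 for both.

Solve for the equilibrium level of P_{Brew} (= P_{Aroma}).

Brew's profit: π = (P_{Brew} − 37)(314 − 3P_{Brew} + 2P_{Aroma}).
∂π/∂P_{Brew} = 425 − 6P_{Brew} + 2P_{Aroma} = 0 ⇒ P_{Brew} = 425/6 + (1/3)P_{Aroma}.
Setting P_{Brew} = P_{Aroma} in the reaction function: P_{Brew} = 425/6 + (1/3)P_{Brew}, so P_{Brew} = (425/6) / (2/3) = 106.25.

106.25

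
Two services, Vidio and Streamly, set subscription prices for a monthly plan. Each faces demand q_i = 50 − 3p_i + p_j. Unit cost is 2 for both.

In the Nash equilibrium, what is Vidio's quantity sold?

27.6

Vidio's profit: π = (p_{Vidio} − 2)(50 − 3p_{Vidio} + p_{Streamly}).
∂π/∂p_{Vidio} = 56 − 6p_{Vidio} + p_{Streamly} = 0 ⇒ p_{Vidio} = 28/3 + (1/6)p_{Streamly}.
The game is symmetric, so in equilibrium p_{Streamly} = p_{Vidio}: the reaction function gives (5/6)p_{Vidio} = 28/3, hence p_{Vidio} = 11.2.
q_{Vidio} = 50 − 3·11.2 + 11.2 = 27.6.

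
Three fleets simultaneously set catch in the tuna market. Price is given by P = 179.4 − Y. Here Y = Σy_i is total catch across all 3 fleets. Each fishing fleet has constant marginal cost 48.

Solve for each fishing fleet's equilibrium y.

32.85

A representative fishing fleet's profit is π_i = y_i(179.4 − Y) − 48y_i, with Y = y_i + Σ_{j≠i} y_j.
First-order condition: 131.4 − 2y_i − Σ_{j≠i} y_j = 0.
Imposing symmetry (y_j = y for all j) turns Σ_{j≠i} y_j into 2y, so 131.4 = 4y and y = 32.85.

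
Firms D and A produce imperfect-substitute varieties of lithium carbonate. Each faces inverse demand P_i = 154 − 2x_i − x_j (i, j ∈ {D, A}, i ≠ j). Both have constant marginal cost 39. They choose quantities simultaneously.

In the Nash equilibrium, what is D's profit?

1058

Firm D's profit: π = x_D(154 − 2x_D − x_A) − 39x_D.
∂π/∂x_D = 115 − 4x_D − x_A = 0 ⇒ x_D = 28.75 − 0.25x_A.
By symmetry x_A = x_D; substituting into the reaction function, 1.25x_D = 28.75 and x_D = 23.
P_D = 154 − 2·23 − 23 = 85.
Profit = (85 − 39)·23 = 1058.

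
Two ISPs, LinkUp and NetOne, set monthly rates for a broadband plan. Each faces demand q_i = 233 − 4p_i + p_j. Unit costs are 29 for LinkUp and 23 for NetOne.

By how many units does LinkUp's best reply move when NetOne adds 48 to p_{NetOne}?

6

LinkUp's profit: π = (p_{LinkUp} − 29)(233 − 4p_{LinkUp} + p_{NetOne}).
∂π/∂p_{LinkUp} = 349 − 8p_{LinkUp} + p_{NetOne} = 0 ⇒ p_{LinkUp} = 43.625 + 0.125p_{NetOne}.
The reaction-function slope is 0.125, so a 48-unit rise in p_{NetOne} moves p_{LinkUp} by 0.125 × 48 = 6. LinkUp's best response rises — the actions are strategic complements.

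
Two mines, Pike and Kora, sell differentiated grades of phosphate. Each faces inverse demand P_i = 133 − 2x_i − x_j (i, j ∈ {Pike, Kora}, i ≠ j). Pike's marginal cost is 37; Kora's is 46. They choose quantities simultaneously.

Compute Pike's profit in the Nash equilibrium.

Mine Pike's profit: π = x_{Pike}(133 − 2x_{Pike} − x_{Kora}) − 37x_{Pike}.
∂π/∂x_{Pike} = 96 − 4x_{Pike} − x_{Kora} = 0 ⇒ x_{Pike} = 24 − 0.25x_{Kora}.
Similarly x_{Kora} = 21.75 − 0.25x_{Pike}.
Plugging x_{Kora} into Pike's best response: x_{Pike} = 24 − 0.25(21.75 − 0.25x_{Pike}) ⇒ 0.9375x_{Pike} = 18.5625, so x_{Pike} = 19.8.
Then x_{Kora} = 21.75 − 0.25·19.8 = 16.8.
P_{Pike} = 133 − 2·19.8 − 16.8 = 76.6.
Profit = (76.6 − 37)·19.8 = 784.08.

784.08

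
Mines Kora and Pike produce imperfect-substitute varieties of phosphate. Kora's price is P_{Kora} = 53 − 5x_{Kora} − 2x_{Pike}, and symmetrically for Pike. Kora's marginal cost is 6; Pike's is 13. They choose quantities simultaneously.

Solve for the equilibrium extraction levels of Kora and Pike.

Mine Kora's profit: π = x_{Kora}(53 − 5x_{Kora} − 2x_{Pike}) − 6x_{Kora}.
∂π/∂x_{Kora} = 47 − 10x_{Kora} − 2x_{Pike} = 0 ⇒ x_{Kora} = 4.7 − 0.2x_{Pike}.
Similarly x_{Pike} = 4 − 0.2x_{Kora}.
Solving the two reaction functions simultaneously: (1 − (−0.2)(−0.2))x_{Kora} = 4.7 − 0.2·4, so 0.96x_{Kora} = 3.9 and x_{Kora} = 4.0625.
Then x_{Pike} = 4 − 0.2·4.0625 = 3.1875.

4.0625, 3.1875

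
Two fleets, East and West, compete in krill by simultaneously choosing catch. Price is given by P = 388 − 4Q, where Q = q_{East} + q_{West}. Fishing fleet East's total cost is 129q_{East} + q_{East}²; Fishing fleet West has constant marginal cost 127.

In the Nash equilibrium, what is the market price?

225.375

Fishing fleet East's profit: π = q_{East}(388 − 4(q_{East} + q_{West})) − 129q_{East} − q_{East}².
∂π/∂q_{East} = 259 − 10q_{East} − 4q_{West} = 0, so q_{East} = 25.9 − 0.4q_{West}.
For West: ∂π/∂q_{West} = 261 − 8q_{West} − 4q_{East} = 0 ⇒ q_{West} = 32.625 − 0.5q_{East}.
Substituting the second reaction function into the first: q_{East} = 25.9 − 0.4(32.625 − 0.5q_{East}), which gives 0.8q_{East} = 12.85 ⇒ q_{East} = 16.0625.
Then q_{West} = 32.625 − 0.5·16.0625 = 787/32.
Equilibrium price: P = 388 − 4·(1301/32) = 225.375.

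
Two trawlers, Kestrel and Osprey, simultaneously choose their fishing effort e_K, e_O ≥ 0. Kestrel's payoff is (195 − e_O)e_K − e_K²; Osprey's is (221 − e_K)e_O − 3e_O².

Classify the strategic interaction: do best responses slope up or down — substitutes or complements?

strategic substitutes

Expanding Kestrel's payoff: 195e_K − e_Oe_K − e_K².
∂π/∂e_K = 195 − e_O − 2e_K = 0, so e_K = 97.5 − 0.5e_O.
The best-response slope de_K/de_O = −0.5 < 0: the reaction function is downward-sloping, so the choices are strategic substitutes.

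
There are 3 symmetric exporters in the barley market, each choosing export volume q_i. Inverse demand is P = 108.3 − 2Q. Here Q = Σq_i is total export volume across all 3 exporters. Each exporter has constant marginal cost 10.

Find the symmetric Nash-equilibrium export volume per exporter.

12.2875

A representative exporter's profit is π_i = q_i(108.3 − 2Q) − 10q_i, with Q = q_i + Σ_{j≠i} q_j.
First-order condition: 98.3 − 4q_i − 2Σ_{j≠i} q_j = 0.
In a symmetric equilibrium every exporter chooses the same q, so Σ_{j≠i} q_j = 2q. The condition becomes 98.3 − 8q = 0, giving q = 98.3/8 = 12.2875.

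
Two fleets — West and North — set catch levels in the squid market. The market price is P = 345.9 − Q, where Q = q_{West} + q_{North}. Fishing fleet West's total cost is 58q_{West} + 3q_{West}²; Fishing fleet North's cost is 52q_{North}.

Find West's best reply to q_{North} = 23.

Fishing fleet West's profit: π = q_{West}(345.9 − (q_{West} + q_{North})) − 58q_{West} − 3q_{West}².
∂π/∂q_{West} = 287.9 − 8q_{West} − q_{North} = 0, so q_{West} = 35.9875 − 0.125q_{North}.
At q_{North} = 23: q_{West} = 35.9875 − 0.125·23 = 33.1125.

33.1125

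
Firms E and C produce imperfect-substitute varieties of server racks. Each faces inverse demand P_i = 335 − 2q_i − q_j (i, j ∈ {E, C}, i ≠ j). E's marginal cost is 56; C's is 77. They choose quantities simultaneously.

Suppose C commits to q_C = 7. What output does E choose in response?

68

Firm E's profit: π = q_E(335 − 2q_E − q_C) − 56q_E.
∂π/∂q_E = 279 − 4q_E − q_C = 0 ⇒ q_E = 69.75 − 0.25q_C.
At q_C = 7: q_E = 69.75 − 0.25·7 = 68.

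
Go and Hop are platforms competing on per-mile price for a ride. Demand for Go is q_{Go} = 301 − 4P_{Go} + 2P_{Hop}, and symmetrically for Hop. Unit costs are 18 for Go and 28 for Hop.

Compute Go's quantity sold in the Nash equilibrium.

Go's profit: π = (P_{Go} − 18)(301 − 4P_{Go} + 2P_{Hop}).
∂π/∂P_{Go} = 373 − 8P_{Go} + 2P_{Hop} = 0 ⇒ P_{Go} = 46.625 + 0.25P_{Hop}.
Similarly P_{Hop} = 51.625 + 0.25P_{Go}.
Plugging P_{Hop} into Go's best response: P_{Go} = 46.625 + 0.25(51.625 + 0.25P_{Go}) ⇒ 0.9375P_{Go} = 1905/32, so P_{Go} = 63.5.
Then P_{Hop} = 51.625 + 0.25·63.5 = 67.5.
q_{Go} = 301 − 4·63.5 + 2·67.5 = 182.

182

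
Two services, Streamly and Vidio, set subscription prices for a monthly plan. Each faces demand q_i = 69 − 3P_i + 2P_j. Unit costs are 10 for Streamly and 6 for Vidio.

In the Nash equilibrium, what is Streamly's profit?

588

Streamly's profit: π = (P_{Streamly} − 10)(69 − 3P_{Streamly} + 2P_{Vidio}).
∂π/∂P_{Streamly} = 99 − 6P_{Streamly} + 2P_{Vidio} = 0 ⇒ P_{Streamly} = 16.5 + (1/3)P_{Vidio}.
Similarly P_{Vidio} = 14.5 + (1/3)P_{Streamly}.
Solving the two reaction functions simultaneously: (1 − (1/3)(1/3))P_{Streamly} = 16.5 + (1/3)·14.5, so (8/9)P_{Streamly} = 64/3 and P_{Streamly} = 24.
Then P_{Vidio} = 14.5 + (1/3)·24 = 22.5.
q_{Streamly} = 69 − 3·24 + 2·22.5 = 42.
Profit = (24 − 10)·42 = 588.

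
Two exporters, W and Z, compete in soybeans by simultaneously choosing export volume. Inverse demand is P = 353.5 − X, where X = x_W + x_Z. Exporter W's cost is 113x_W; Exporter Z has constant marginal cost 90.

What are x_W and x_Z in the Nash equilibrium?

Exporter W's profit: π = x_W(353.5 − (x_W + x_Z)) − 113x_W.
∂π/∂x_W = 240.5 − 2x_W − x_Z = 0, so x_W = 120.25 − 0.5x_Z.
By the same steps for Z: x_Z = 131.75 − 0.5x_W.
Substituting the second reaction function into the first: x_W = 120.25 − 0.5(131.75 − 0.5x_W), which gives 0.75x_W = 54.375 ⇒ x_W = 72.5.
Then x_Z = 131.75 − 0.5·72.5 = 95.5.

72.5, 95.5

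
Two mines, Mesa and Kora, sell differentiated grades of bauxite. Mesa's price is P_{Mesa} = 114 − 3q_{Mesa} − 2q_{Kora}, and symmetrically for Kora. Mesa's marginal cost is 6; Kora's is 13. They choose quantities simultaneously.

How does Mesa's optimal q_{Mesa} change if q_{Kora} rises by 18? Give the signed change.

-6

Mine Mesa's profit: π = q_{Mesa}(114 − 3q_{Mesa} − 2q_{Kora}) − 6q_{Mesa}.
∂π/∂q_{Mesa} = 108 − 6q_{Mesa} − 2q_{Kora} = 0 ⇒ q_{Mesa} = 18 − (1/3)q_{Kora}.
The reaction-function slope is −1/3, so an 18-unit rise in q_{Kora} moves q_{Mesa} by −1/3 × 18 = −6. Mesa's best response falls — the actions are strategic substitutes.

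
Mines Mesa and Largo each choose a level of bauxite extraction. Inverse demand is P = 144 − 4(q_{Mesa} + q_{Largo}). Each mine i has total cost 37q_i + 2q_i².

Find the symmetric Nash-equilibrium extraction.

Mine Mesa's profit: π = q_{Mesa}(144 − 4(q_{Mesa} + q_{Largo})) − 37q_{Mesa} − 2q_{Mesa}².
∂π/∂q_{Mesa} = 107 − 12q_{Mesa} − 4q_{Largo} = 0, so q_{Mesa} = 107/12 − (1/3)q_{Largo}.
By symmetry q_{Largo} = q_{Mesa}; substituting into the reaction function, (4/3)q_{Mesa} = 107/12 and q_{Mesa} = 6.6875.

6.6875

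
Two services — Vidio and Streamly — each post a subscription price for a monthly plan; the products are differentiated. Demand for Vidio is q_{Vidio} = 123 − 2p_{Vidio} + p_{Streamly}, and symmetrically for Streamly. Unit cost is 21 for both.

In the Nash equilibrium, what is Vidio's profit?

Vidio's profit: π = (p_{Vidio} − 21)(123 − 2p_{Vidio} + p_{Streamly}).
∂π/∂p_{Vidio} = 165 − 4p_{Vidio} + p_{Streamly} = 0 ⇒ p_{Vidio} = 41.25 + 0.25p_{Streamly}.
The game is symmetric, so in equilibrium p_{Streamly} = p_{Vidio}: the reaction function gives 0.75p_{Vidio} = 41.25, hence p_{Vidio} = 55.
q_{Vidio} = 123 − 2·55 + 55 = 68.
Profit = (55 − 21)·68 = 2312.

2312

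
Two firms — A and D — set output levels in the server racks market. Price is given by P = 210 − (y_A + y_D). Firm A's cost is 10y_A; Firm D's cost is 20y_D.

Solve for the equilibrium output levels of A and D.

Firm A's profit: π = y_A(210 − (y_A + y_D)) − 10y_A.
∂π/∂y_A = 200 − 2y_A − y_D = 0, so y_A = 100 − 0.5y_D.
By the same steps for D: y_D = 95 − 0.5y_A.
Substituting the second reaction function into the first: y_A = 100 − 0.5(95 − 0.5y_A), which gives 0.75y_A = 52.5 ⇒ y_A = 70.
Then y_D = 95 − 0.5·70 = 60.

70, 60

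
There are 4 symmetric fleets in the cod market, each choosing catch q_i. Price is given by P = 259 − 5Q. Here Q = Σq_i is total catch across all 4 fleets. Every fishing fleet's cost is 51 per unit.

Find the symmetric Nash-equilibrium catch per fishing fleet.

8.32

A representative fishing fleet's profit is π_i = q_i(259 − 5Q) − 51q_i, with Q = q_i + Σ_{j≠i} q_j.
First-order condition: 208 − 10q_i − 5Σ_{j≠i} q_j = 0.
Imposing symmetry (q_j = q for all j) turns Σ_{j≠i} q_j into 3q, so 208 = 25q and q = 8.32.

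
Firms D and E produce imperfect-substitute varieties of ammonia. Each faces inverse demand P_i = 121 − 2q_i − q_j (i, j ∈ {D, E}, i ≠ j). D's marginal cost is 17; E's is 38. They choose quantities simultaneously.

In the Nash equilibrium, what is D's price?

Firm D's profit: π = q_D(121 − 2q_D − q_E) − 17q_D.
∂π/∂q_D = 104 − 4q_D − q_E = 0 ⇒ q_D = 26 − 0.25q_E.
Similarly q_E = 20.75 − 0.25q_D.
Substituting the second reaction function into the first: q_D = 26 − 0.25(20.75 − 0.25q_D), which gives 0.9375q_D = 20.8125 ⇒ q_D = 22.2.
Then q_E = 20.75 − 0.25·22.2 = 15.2.
P_D = 121 − 2·22.2 − 15.2 = 61.4.

61.4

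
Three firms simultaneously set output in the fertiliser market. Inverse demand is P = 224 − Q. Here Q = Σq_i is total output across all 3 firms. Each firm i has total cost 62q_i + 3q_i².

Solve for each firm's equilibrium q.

A representative firm's profit is π_i = q_i(224 − Q) − 62q_i − 3q_i², with Q = q_i + Σ_{j≠i} q_j.
First-order condition: 162 − 8q_i − Σ_{j≠i} q_j = 0.
Imposing symmetry (q_j = q for all j) turns Σ_{j≠i} q_j into 2q, so 162 = 10q and q = 16.2.

16.2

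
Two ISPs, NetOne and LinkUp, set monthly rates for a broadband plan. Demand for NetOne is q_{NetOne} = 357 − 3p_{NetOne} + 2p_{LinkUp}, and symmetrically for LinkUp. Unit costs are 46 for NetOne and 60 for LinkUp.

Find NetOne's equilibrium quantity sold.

NetOne's profit: π = (p_{NetOne} − 46)(357 − 3p_{NetOne} + 2p_{LinkUp}).
∂π/∂p_{NetOne} = 495 − 6p_{NetOne} + 2p_{LinkUp} = 0 ⇒ p_{NetOne} = 82.5 + (1/3)p_{LinkUp}.
Similarly p_{LinkUp} = 89.5 + (1/3)p_{NetOne}.
Plugging p_{LinkUp} into NetOne's best response: p_{NetOne} = 82.5 + (1/3)(89.5 + (1/3)p_{NetOne}) ⇒ (8/9)p_{NetOne} = 337/3, so p_{NetOne} = 126.375.
Then p_{LinkUp} = 89.5 + (1/3)·126.375 = 131.625.
q_{NetOne} = 357 − 3·126.375 + 2·131.625 = 241.125.

241.125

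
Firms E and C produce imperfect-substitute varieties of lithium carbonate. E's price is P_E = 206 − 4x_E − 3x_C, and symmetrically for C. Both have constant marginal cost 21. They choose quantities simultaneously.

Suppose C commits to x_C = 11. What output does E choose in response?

Firm E's profit: π = x_E(206 − 4x_E − 3x_C) − 21x_E.
∂π/∂x_E = 185 − 8x_E − 3x_C = 0 ⇒ x_E = 23.125 − 0.375x_C.
At x_C = 11: x_E = 23.125 − 0.375·11 = 19.

19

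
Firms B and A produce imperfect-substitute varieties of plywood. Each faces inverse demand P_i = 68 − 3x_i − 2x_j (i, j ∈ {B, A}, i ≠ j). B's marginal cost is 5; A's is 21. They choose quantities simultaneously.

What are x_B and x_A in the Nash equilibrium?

Firm B's profit: π = x_B(68 − 3x_B − 2x_A) − 5x_B.
∂π/∂x_B = 63 − 6x_B − 2x_A = 0 ⇒ x_B = 10.5 − (1/3)x_A.
Similarly x_A = 47/6 − (1/3)x_B.
Plugging x_A into B's best response: x_B = 10.5 − (1/3)(47/6 − (1/3)x_B) ⇒ (8/9)x_B = 71/9, so x_B = 8.875.
Then x_A = 47/6 − (1/3)·8.875 = 4.875.

8.875, 4.875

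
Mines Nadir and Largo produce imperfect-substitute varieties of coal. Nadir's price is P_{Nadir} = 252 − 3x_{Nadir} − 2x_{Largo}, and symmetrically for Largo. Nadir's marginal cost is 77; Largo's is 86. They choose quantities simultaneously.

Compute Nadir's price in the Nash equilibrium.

Mine Nadir's profit: π = x_{Nadir}(252 − 3x_{Nadir} − 2x_{Largo}) − 77x_{Nadir}.
∂π/∂x_{Nadir} = 175 − 6x_{Nadir} − 2x_{Largo} = 0 ⇒ x_{Nadir} = 175/6 − (1/3)x_{Largo}.
Similarly x_{Largo} = 83/3 − (1/3)x_{Nadir}.
Solving the two reaction functions simultaneously: (1 − (−1/3)(−1/3))x_{Nadir} = 175/6 − (1/3)·(83/3), so (8/9)x_{Nadir} = 359/18 and x_{Nadir} = 22.4375.
Then x_{Largo} = 83/3 − (1/3)·22.4375 = 20.1875.
P_{Nadir} = 252 − 3·22.4375 − 2·20.1875 = 144.3125.

144.3125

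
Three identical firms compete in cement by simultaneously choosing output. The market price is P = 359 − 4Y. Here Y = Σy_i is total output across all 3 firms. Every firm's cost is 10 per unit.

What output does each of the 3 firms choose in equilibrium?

21.8125

A representative firm's profit is π_i = y_i(359 − 4Y) − 10y_i, with Y = y_i + Σ_{j≠i} y_j.
First-order condition: 349 − 8y_i − 4Σ_{j≠i} y_j = 0.
In a symmetric equilibrium every firm chooses the same y, so Σ_{j≠i} y_j = 2y. The condition becomes 349 − 16y = 0, giving y = 349/16 = 21.8125.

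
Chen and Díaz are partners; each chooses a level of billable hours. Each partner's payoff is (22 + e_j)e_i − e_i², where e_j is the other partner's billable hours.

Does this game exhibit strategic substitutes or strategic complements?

Chen's payoff is (22 + e_D)e_C − e_C².
∂π/∂e_C = 22 + e_D − 2e_C = 0, so e_C = 11 + 0.5e_D.
The best-response slope de_C/de_D = 0.5 > 0: the reaction function is upward-sloping, so the choices are strategic complements.

strategic complements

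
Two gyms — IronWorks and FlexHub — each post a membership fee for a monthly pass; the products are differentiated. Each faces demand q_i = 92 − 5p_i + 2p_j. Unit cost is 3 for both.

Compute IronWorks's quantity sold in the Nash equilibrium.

51.875

IronWorks's profit: π = (p_{IronWorks} − 3)(92 − 5p_{IronWorks} + 2p_{FlexHub}).
∂π/∂p_{IronWorks} = 107 − 10p_{IronWorks} + 2p_{FlexHub} = 0 ⇒ p_{IronWorks} = 10.7 + 0.2p_{FlexHub}.
The game is symmetric, so in equilibrium p_{FlexHub} = p_{IronWorks}: the reaction function gives 0.8p_{IronWorks} = 10.7, hence p_{IronWorks} = 13.375.
q_{IronWorks} = 92 − 5·13.375 + 2·13.375 = 51.875.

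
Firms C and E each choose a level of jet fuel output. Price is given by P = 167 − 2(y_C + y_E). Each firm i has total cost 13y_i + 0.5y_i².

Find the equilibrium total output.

44

Firm C's profit: π = y_C(167 − 2(y_C + y_E)) − 13y_C − 0.5y_C².
∂π/∂y_C = 154 − 5y_C − 2y_E = 0, so y_C = 30.8 − 0.4y_E.
Setting y_C = y_E in the reaction function: y_C = 30.8 − 0.4y_C, so y_C = 30.8 / 1.4 = 22.
Total output: 22 + 22 = 44.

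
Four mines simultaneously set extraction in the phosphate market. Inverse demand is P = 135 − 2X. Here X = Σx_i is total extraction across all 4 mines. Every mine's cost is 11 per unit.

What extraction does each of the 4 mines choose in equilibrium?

A representative mine's profit is π_i = x_i(135 − 2X) − 11x_i, with X = x_i + Σ_{j≠i} x_j.
First-order condition: 124 − 4x_i − 2Σ_{j≠i} x_j = 0.
Imposing symmetry (x_j = x for all j) turns Σ_{j≠i} x_j into 3x, so 124 = 10x and x = 12.4.

12.4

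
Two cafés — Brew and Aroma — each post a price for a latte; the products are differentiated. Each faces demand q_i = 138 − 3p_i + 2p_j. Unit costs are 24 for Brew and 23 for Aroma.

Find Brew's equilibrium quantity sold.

Brew's profit: π = (p_{Brew} − 24)(138 − 3p_{Brew} + 2p_{Aroma}).
∂π/∂p_{Brew} = 210 − 6p_{Brew} + 2p_{Aroma} = 0 ⇒ p_{Brew} = 35 + (1/3)p_{Aroma}.
Similarly p_{Aroma} = 34.5 + (1/3)p_{Brew}.
Substituting the second reaction function into the first: p_{Brew} = 35 + (1/3)(34.5 + (1/3)p_{Brew}), which gives (8/9)p_{Brew} = 46.5 ⇒ p_{Brew} = 52.3125.
Then p_{Aroma} = 34.5 + (1/3)·52.3125 = 51.9375.
q_{Brew} = 138 − 3·52.3125 + 2·51.9375 = 84.9375.

84.9375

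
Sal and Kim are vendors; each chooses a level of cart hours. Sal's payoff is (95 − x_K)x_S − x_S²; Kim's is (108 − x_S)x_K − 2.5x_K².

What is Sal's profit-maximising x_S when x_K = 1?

47

Expanding Sal's payoff: 95x_S − x_Kx_S − x_S².
∂π/∂x_S = 95 − x_K − 2x_S = 0, so x_S = 47.5 − 0.5x_K.
At x_K = 1: x_S = 47.5 − 0.5·1 = 47.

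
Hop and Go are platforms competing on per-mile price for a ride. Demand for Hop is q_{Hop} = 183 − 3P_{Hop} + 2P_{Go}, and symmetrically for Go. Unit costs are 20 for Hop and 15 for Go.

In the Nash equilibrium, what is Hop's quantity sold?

Hop's profit: π = (P_{Hop} − 20)(183 − 3P_{Hop} + 2P_{Go}).
∂π/∂P_{Hop} = 243 − 6P_{Hop} + 2P_{Go} = 0 ⇒ P_{Hop} = 40.5 + (1/3)P_{Go}.
Similarly P_{Go} = 38 + (1/3)P_{Hop}.
Plugging P_{Go} into Hop's best response: P_{Hop} = 40.5 + (1/3)(38 + (1/3)P_{Hop}) ⇒ (8/9)P_{Hop} = 319/6, so P_{Hop} = 59.8125.
Then P_{Go} = 38 + (1/3)·59.8125 = 57.9375.
q_{Hop} = 183 − 3·59.8125 + 2·57.9375 = 119.4375.

119.4375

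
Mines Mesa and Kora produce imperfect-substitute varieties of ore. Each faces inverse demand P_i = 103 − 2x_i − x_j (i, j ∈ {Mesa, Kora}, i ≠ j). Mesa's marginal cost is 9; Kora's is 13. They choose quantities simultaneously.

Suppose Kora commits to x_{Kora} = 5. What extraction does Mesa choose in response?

22.25

Mine Mesa's profit: π = x_{Mesa}(103 − 2x_{Mesa} − x_{Kora}) − 9x_{Mesa}.
∂π/∂x_{Mesa} = 94 − 4x_{Mesa} − x_{Kora} = 0 ⇒ x_{Mesa} = 23.5 − 0.25x_{Kora}.
At x_{Kora} = 5: x_{Mesa} = 23.5 − 0.25·5 = 22.25.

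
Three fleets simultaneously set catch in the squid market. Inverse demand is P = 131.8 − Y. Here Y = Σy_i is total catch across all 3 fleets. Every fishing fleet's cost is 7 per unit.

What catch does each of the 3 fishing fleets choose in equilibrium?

A representative fishing fleet's profit is π_i = y_i(131.8 − Y) − 7y_i, with Y = y_i + Σ_{j≠i} y_j.
First-order condition: 124.8 − 2y_i − Σ_{j≠i} y_j = 0.
With identical fishing fleets, set every y_j = y: then 124.8 − 2y − 2y = 0, i.e. y = 124.8/4 = 31.2.

31.2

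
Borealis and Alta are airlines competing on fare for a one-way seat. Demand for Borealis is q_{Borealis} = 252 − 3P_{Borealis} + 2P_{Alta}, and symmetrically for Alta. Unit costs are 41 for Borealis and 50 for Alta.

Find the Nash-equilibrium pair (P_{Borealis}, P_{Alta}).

95.4375, 98.8125

Borealis's profit: π = (P_{Borealis} − 41)(252 − 3P_{Borealis} + 2P_{Alta}).
∂π/∂P_{Borealis} = 375 − 6P_{Borealis} + 2P_{Alta} = 0 ⇒ P_{Borealis} = 62.5 + (1/3)P_{Alta}.
Similarly P_{Alta} = 67 + (1/3)P_{Borealis}.
Plugging P_{Alta} into Borealis's best response: P_{Borealis} = 62.5 + (1/3)(67 + (1/3)P_{Borealis}) ⇒ (8/9)P_{Borealis} = 509/6, so P_{Borealis} = 95.4375.
Then P_{Alta} = 67 + (1/3)·95.4375 = 98.8125.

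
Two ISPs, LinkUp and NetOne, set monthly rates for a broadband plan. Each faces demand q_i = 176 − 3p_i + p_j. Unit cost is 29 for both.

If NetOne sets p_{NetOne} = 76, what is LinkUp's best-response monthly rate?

LinkUp's profit: π = (p_{LinkUp} − 29)(176 − 3p_{LinkUp} + p_{NetOne}).
∂π/∂p_{LinkUp} = 263 − 6p_{LinkUp} + p_{NetOne} = 0 ⇒ p_{LinkUp} = 263/6 + (1/6)p_{NetOne}.
At p_{NetOne} = 76: p_{LinkUp} = 263/6 + (1/6)·76 = 56.5.

56.5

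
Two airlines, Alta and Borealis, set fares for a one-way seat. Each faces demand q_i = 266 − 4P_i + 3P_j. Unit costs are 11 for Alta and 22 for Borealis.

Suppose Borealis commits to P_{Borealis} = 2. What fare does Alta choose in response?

Alta's profit: π = (P_{Alta} − 11)(266 − 4P_{Alta} + 3P_{Borealis}).
∂π/∂P_{Alta} = 310 − 8P_{Alta} + 3P_{Borealis} = 0 ⇒ P_{Alta} = 38.75 + 0.375P_{Borealis}.
At P_{Borealis} = 2: P_{Alta} = 38.75 + 0.375·2 = 39.5.

39.5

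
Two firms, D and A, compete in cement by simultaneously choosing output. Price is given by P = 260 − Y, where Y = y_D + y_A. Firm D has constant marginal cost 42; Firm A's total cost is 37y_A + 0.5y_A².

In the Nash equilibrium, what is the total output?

131.8

Firm D's profit: π = y_D(260 − (y_D + y_A)) − 42y_D.
∂π/∂y_D = 218 − 2y_D − y_A = 0, so y_D = 109 − 0.5y_A.
For A: ∂π/∂y_A = 223 − 3y_A − y_D = 0 ⇒ y_A = 223/3 − (1/3)y_D.
Substituting the second reaction function into the first: y_D = 109 − 0.5(223/3 − (1/3)y_D), which gives (5/6)y_D = 431/6 ⇒ y_D = 86.2.
Then y_A = 223/3 − (1/3)·86.2 = 45.6.
Total output: 86.2 + 45.6 = 131.8.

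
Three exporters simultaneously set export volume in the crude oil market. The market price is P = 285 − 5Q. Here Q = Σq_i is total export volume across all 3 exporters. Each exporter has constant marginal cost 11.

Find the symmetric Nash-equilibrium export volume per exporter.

13.7

A representative exporter's profit is π_i = q_i(285 − 5Q) − 11q_i, with Q = q_i + Σ_{j≠i} q_j.
First-order condition: 274 − 10q_i − 5Σ_{j≠i} q_j = 0.
In a symmetric equilibrium every exporter chooses the same q, so Σ_{j≠i} q_j = 2q. The condition becomes 274 − 20q = 0, giving q = 274/20 = 13.7.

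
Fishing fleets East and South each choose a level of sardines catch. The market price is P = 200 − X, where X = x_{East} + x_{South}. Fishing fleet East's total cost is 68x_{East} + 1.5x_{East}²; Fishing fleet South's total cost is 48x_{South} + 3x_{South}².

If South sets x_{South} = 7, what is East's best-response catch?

25

Fishing fleet East's profit: π = x_{East}(200 − (x_{East} + x_{South})) − 68x_{East} − 1.5x_{East}².
∂π/∂x_{East} = 132 − 5x_{East} − x_{South} = 0, so x_{East} = 26.4 − 0.2x_{South}.
At x_{South} = 7: x_{East} = 26.4 − 0.2·7 = 25.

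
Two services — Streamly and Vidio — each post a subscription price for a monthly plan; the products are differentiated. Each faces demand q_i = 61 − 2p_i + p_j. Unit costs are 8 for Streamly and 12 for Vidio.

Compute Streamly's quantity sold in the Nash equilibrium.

Streamly's profit: π = (p_{Streamly} − 8)(61 − 2p_{Streamly} + p_{Vidio}).
∂π/∂p_{Streamly} = 77 − 4p_{Streamly} + p_{Vidio} = 0 ⇒ p_{Streamly} = 19.25 + 0.25p_{Vidio}.
Similarly p_{Vidio} = 21.25 + 0.25p_{Streamly}.
Substituting the second reaction function into the first: p_{Streamly} = 19.25 + 0.25(21.25 + 0.25p_{Streamly}), which gives 0.9375p_{Streamly} = 24.5625 ⇒ p_{Streamly} = 26.2.
Then p_{Vidio} = 21.25 + 0.25·26.2 = 27.8.
q_{Streamly} = 61 − 2·26.2 + 27.8 = 36.4.

36.4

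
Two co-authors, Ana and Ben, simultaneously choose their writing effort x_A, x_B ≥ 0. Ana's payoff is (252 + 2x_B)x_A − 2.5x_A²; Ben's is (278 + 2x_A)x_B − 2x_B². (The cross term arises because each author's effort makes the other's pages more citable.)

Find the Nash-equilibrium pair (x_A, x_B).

97.75, 118.375

Expanding Ana's payoff: 252x_A + 2x_Bx_A − 2.5x_A².
∂π/∂x_A = 252 + 2x_B − 5x_A = 0, so x_A = 50.4 + 0.4x_B.
Likewise for Ben: x_B = 69.5 + 0.5x_A.
Plugging x_B into Ana's best response: x_A = 50.4 + 0.4(69.5 + 0.5x_A) ⇒ 0.8x_A = 78.2, so x_A = 97.75.
Then x_B = 69.5 + 0.5·97.75 = 118.375.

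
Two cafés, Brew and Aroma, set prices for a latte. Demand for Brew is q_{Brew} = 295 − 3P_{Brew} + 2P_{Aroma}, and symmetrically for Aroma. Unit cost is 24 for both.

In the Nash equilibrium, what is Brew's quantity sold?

Brew's profit: π = (P_{Brew} − 24)(295 − 3P_{Brew} + 2P_{Aroma}).
∂π/∂P_{Brew} = 367 − 6P_{Brew} + 2P_{Aroma} = 0 ⇒ P_{Brew} = 367/6 + (1/3)P_{Aroma}.
By symmetry P_{Aroma} = P_{Brew}; substituting into the reaction function, (2/3)P_{Brew} = 367/6 and P_{Brew} = 91.75.
q_{Brew} = 295 − 3·91.75 + 2·91.75 = 203.25.

203.25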